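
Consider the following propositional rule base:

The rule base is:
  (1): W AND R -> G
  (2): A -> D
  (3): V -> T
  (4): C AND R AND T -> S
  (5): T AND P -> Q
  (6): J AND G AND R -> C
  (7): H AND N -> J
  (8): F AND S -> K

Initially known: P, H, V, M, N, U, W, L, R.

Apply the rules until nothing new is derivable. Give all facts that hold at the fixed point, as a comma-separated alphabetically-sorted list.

Round 1: (1) [W AND R -> G]; (3) [V -> T]; (7) [H AND N -> J]. New: G, T, J.
Round 2: (5) [T AND P -> Q]; (6) [J AND G AND R -> C]. New: Q, C.
Round 3: (4) [C AND R AND T -> S]. New: S.

C, G, H, J, L, M, N, P, Q, R, S, T, U, V, W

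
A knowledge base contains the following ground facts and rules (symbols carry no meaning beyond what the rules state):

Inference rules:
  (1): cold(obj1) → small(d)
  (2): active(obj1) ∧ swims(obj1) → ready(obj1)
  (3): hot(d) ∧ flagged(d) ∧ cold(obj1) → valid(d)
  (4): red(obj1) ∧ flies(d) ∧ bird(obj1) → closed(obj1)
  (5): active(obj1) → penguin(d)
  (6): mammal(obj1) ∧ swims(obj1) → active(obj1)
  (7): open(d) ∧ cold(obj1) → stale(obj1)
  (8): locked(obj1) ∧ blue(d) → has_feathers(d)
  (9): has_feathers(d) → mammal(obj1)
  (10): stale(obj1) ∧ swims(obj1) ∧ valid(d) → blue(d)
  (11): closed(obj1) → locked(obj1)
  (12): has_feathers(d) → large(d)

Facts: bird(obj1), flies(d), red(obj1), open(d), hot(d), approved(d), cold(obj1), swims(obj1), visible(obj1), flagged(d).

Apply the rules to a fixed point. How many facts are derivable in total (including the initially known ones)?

22

Round 1 fires (1), (3), (4), (7), giving small(d), valid(d), closed(obj1), stale(obj1).
Round 2 fires (10), (11), giving blue(d), locked(obj1).
Round 3 fires (8), giving has_feathers(d).
Round 4 fires (9), (12), giving mammal(obj1), large(d).
Round 5 fires (6), giving active(obj1).
Round 6 fires (2), (5), giving ready(obj1), penguin(d).
Closure: {active(obj1), approved(d), bird(obj1), blue(d), closed(obj1), cold(obj1), flagged(d), flies(d), has_feathers(d), hot(d), large(d), locked(obj1), mammal(obj1), open(d), penguin(d), ready(obj1), red(obj1), small(d), stale(obj1), swims(obj1), valid(d), visible(obj1)} — 22 facts.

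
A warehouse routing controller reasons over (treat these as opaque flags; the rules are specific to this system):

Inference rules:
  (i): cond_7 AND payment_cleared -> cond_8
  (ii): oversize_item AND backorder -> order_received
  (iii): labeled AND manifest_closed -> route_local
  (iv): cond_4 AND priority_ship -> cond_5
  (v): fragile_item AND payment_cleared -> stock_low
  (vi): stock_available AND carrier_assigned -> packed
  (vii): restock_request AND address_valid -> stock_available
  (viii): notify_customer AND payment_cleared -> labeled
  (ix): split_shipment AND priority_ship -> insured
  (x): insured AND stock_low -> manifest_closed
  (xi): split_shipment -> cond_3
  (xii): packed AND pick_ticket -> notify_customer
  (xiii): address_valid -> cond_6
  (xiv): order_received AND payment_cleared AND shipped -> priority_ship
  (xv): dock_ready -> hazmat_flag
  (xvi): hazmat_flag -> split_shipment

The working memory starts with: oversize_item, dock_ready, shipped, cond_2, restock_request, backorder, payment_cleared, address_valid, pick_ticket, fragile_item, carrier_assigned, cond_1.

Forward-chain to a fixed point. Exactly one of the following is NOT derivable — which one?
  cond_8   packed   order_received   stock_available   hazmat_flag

cond_8

Round 1 fires (ii), (v), (vii), (xiii), (xv), giving order_received, stock_low, stock_available, cond_6, hazmat_flag.
Round 2 fires (vi), (xiv), (xvi), giving packed, priority_ship, split_shipment.
Round 3 fires (ix), (xi), (xii), giving insured, cond_3, notify_customer.
Round 4 fires (viii), (x), giving labeled, manifest_closed.
Round 5 fires (iii), giving route_local.
Derived: order_received (round 1), packed (round 2), stock_available (round 1), hazmat_flag (round 1). cond_8 never appears in any round.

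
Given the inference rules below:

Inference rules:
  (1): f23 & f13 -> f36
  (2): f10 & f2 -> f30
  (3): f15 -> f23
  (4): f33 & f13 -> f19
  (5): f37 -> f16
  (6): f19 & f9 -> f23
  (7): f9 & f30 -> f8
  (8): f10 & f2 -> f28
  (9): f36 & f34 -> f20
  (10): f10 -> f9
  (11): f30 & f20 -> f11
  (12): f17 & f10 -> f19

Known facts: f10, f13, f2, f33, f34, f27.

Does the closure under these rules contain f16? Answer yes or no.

no

Round 1: (2) [f10 & f2 -> f30]; (4) [f33 & f13 -> f19]; (8) [f10 & f2 -> f28]; (10) [f10 -> f9]. Adds f30, f19, f28, f9.
Round 2: (6) [f19 & f9 -> f23]; (7) [f9 & f30 -> f8]. Adds f23, f8.
Round 3: (1) [f23 & f13 -> f36]. Adds f36.
Round 4: (9) [f36 & f34 -> f20]. Adds f20.
Round 5: (11) [f30 & f20 -> f11]. Adds f11.
Fixed point reached. f16 is concluded only by (5); (5) needs f37 (never derived).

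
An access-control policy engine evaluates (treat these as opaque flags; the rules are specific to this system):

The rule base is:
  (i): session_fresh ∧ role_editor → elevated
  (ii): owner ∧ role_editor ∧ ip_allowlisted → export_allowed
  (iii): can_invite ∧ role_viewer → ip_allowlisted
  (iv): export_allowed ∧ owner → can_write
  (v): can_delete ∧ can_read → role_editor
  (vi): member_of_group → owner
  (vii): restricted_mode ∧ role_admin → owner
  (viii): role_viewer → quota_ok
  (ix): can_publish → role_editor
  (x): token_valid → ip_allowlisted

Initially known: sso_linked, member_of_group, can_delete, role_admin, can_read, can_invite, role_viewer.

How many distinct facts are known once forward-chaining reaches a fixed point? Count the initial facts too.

Round 1 fires (iii), (v), (vi), (viii), giving ip_allowlisted, role_editor, owner, quota_ok.
Round 2 fires (ii), giving export_allowed.
Round 3 fires (iv), giving can_write.
Closure: {can_delete, can_invite, can_read, can_write, export_allowed, ip_allowlisted, member_of_group, owner, quota_ok, role_admin, role_editor, role_viewer, sso_linked} — 13 facts.

13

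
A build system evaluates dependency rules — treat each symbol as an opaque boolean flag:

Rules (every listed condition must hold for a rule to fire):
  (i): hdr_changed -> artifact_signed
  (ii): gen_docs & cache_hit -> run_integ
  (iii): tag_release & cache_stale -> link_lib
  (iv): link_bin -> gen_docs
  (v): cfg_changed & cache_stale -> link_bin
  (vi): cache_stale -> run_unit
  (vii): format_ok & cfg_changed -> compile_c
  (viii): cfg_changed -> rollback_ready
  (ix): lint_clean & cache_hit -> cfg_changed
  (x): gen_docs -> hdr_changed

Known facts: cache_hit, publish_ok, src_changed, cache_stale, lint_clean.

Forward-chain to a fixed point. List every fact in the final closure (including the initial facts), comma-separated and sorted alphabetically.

artifact_signed, cache_hit, cache_stale, cfg_changed, gen_docs, hdr_changed, link_bin, lint_clean, publish_ok, rollback_ready, run_integ, run_unit, src_changed

[1] (vi) [cache_stale -> run_unit]; (ix) [lint_clean & cache_hit -> cfg_changed]. ⇒ new: run_unit, cfg_changed.
[2] (v) [cfg_changed & cache_stale -> link_bin]; (viii) [cfg_changed -> rollback_ready]. ⇒ new: link_bin, rollback_ready.
[3] (iv) [link_bin -> gen_docs]. ⇒ new: gen_docs.
[4] (ii) [gen_docs & cache_hit -> run_integ]; (x) [gen_docs -> hdr_changed]. ⇒ new: run_integ, hdr_changed.
[5] (i) [hdr_changed -> artifact_signed]. ⇒ new: artifact_signed.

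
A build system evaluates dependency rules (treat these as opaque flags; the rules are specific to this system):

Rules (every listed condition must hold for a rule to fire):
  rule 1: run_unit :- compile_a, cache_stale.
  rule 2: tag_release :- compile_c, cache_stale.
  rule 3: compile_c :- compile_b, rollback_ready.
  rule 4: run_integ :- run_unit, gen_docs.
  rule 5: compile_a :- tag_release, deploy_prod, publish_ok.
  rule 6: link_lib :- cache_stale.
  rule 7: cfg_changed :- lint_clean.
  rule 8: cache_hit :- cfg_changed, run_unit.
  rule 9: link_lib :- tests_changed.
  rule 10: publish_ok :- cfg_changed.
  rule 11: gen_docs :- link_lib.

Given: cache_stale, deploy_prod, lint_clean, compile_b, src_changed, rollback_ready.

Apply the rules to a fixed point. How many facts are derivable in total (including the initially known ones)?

16

[1] rule 3 [compile_c :- compile_b, rollback_ready.]; rule 6 [link_lib :- cache_stale.]; rule 7 [cfg_changed :- lint_clean.]. ⇒ new: compile_c, link_lib, cfg_changed.
[2] rule 2 [tag_release :- compile_c, cache_stale.]; rule 10 [publish_ok :- cfg_changed.]; rule 11 [gen_docs :- link_lib.]. ⇒ new: tag_release, publish_ok, gen_docs.
[3] rule 5 [compile_a :- tag_release, deploy_prod, publish_ok.]. ⇒ new: compile_a.
[4] rule 1 [run_unit :- compile_a, cache_stale.]. ⇒ new: run_unit.
[5] rule 4 [run_integ :- run_unit, gen_docs.]; rule 8 [cache_hit :- cfg_changed, run_unit.]. ⇒ new: run_integ, cache_hit.
Closure: {cache_hit, cache_stale, cfg_changed, compile_a, compile_b, compile_c, deploy_prod, gen_docs, link_lib, lint_clean, publish_ok, rollback_ready, run_integ, run_unit, src_changed, tag_release} — 16 facts.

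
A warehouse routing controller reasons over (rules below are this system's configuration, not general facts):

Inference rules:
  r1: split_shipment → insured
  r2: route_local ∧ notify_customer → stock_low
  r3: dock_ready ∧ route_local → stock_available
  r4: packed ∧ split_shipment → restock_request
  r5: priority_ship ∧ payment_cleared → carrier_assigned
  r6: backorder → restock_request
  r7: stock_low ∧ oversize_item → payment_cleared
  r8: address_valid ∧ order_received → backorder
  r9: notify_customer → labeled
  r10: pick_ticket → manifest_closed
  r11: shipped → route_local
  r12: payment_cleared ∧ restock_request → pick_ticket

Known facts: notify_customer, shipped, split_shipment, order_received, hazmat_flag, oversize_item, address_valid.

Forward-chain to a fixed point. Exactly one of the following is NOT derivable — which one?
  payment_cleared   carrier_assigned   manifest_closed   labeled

Round 1 fires r1, r8, r9, r11, giving insured, backorder, labeled, route_local.
Round 2 fires r2, r6, giving stock_low, restock_request.
Round 3 fires r7, giving payment_cleared.
Round 4 fires r12, giving pick_ticket.
Round 5 fires r10, giving manifest_closed.
Derived: labeled (round 1), manifest_closed (round 5), payment_cleared (round 3). carrier_assigned never appears in any round.

carrier_assigned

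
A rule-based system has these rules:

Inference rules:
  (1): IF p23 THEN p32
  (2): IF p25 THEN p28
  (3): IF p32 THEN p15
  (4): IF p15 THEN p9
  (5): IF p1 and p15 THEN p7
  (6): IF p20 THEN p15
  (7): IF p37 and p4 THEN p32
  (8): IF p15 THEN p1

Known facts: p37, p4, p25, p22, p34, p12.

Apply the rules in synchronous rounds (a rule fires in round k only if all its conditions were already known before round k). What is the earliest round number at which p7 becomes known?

4

Round 1 fires (2), (7), giving p28, p32.
Round 2 fires (3), giving p15.
Round 3 fires (4), (8), giving p9, p1.
Round 4 fires (5), giving p7.
p7 first appears in round 4.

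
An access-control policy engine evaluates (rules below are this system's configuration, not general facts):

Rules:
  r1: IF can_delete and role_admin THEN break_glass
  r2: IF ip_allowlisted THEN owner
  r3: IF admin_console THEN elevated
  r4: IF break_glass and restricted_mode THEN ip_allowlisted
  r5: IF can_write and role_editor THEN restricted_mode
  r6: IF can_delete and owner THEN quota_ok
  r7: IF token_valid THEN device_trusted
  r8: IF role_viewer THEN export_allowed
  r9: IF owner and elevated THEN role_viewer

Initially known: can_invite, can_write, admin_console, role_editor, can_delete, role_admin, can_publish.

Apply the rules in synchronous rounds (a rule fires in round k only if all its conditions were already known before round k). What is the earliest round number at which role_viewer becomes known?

[1] r1 [IF can_delete and role_admin THEN break_glass]; r3 [IF admin_console THEN elevated]; r5 [IF can_write and role_editor THEN restricted_mode]. ⇒ new: break_glass, elevated, restricted_mode.
[2] r4 [IF break_glass and restricted_mode THEN ip_allowlisted]. ⇒ new: ip_allowlisted.
[3] r2 [IF ip_allowlisted THEN owner]. ⇒ new: owner.
[4] r6 [IF can_delete and owner THEN quota_ok]; r9 [IF owner and elevated THEN role_viewer]. ⇒ new: quota_ok, role_viewer.
role_viewer first appears in round 4.

4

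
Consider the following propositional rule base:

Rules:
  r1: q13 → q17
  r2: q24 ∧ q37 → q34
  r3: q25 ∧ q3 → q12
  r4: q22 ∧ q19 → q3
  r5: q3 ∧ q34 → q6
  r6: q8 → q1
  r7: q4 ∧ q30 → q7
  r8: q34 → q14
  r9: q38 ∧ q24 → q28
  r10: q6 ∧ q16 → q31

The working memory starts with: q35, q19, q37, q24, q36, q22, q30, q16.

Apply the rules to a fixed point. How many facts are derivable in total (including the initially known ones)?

Round 1 fires r2, r4, giving q34, q3.
Round 2 fires r5, r8, giving q6, q14.
Round 3 fires r10, giving q31.
Closure: {q14, q16, q19, q22, q24, q3, q30, q31, q34, q35, q36, q37, q6} — 13 facts.

13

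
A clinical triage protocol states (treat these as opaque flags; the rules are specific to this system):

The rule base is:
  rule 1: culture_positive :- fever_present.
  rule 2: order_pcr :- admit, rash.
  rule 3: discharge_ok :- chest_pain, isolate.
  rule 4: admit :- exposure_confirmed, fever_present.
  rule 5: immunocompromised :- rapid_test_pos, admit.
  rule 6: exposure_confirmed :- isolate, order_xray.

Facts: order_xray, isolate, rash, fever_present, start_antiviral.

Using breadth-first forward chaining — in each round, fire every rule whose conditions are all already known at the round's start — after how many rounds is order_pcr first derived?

3

Round 1: rule 1 [culture_positive :- fever_present.]; rule 6 [exposure_confirmed :- isolate, order_xray.]. New: culture_positive, exposure_confirmed.
Round 2: rule 4 [admit :- exposure_confirmed, fever_present.]. New: admit.
Round 3: rule 2 [order_pcr :- admit, rash.]. New: order_pcr.
order_pcr first appears in round 3.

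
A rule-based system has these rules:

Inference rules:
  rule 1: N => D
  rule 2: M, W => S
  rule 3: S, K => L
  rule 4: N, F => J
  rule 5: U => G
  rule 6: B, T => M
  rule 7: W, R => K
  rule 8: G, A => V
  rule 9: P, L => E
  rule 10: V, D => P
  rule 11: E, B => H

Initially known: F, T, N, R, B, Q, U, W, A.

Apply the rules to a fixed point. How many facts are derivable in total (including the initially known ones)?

Round 1 fires rule 1, rule 4, rule 5, rule 6, rule 7, giving D, J, G, M, K.
Round 2 fires rule 2, rule 8, giving S, V.
Round 3 fires rule 3, rule 10, giving L, P.
Round 4 fires rule 9, giving E.
Round 5 fires rule 11, giving H.
Closure: {A, B, D, E, F, G, H, J, K, L, M, N, P, Q, R, S, T, U, V, W} — 20 facts.

20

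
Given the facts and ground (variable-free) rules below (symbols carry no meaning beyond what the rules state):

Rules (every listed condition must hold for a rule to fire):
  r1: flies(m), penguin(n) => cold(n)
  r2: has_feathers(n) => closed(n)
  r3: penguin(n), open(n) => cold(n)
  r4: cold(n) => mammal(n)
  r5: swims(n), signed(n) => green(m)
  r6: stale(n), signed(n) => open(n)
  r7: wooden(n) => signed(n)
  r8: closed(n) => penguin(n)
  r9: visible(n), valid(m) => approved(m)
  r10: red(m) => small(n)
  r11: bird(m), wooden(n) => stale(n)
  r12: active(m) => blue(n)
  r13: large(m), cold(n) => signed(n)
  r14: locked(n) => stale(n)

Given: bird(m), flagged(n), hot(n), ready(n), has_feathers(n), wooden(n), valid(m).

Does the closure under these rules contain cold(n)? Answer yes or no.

Round 1 fires r2, r7, r11, giving closed(n), signed(n), stale(n).
Round 2 fires r6, r8, giving open(n), penguin(n).
Round 3 fires r3, giving cold(n).
Round 4 fires r4, giving mammal(n).
cold(n) appears in round 3, so it is derivable.

yes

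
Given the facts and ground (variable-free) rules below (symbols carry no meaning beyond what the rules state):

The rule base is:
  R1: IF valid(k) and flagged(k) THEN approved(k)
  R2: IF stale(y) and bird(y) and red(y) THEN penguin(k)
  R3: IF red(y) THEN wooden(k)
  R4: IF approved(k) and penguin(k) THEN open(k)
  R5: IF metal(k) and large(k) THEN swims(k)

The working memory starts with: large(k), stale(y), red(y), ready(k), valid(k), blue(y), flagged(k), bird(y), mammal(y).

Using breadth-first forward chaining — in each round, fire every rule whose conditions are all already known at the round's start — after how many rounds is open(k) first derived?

2

Round 1: R1 [IF valid(k) and flagged(k) THEN approved(k)]; R2 [IF stale(y) and bird(y) and red(y) THEN penguin(k)]; R3 [IF red(y) THEN wooden(k)]. New: approved(k), penguin(k), wooden(k).
Round 2: R4 [IF approved(k) and penguin(k) THEN open(k)]. New: open(k).
open(k) first appears in round 2.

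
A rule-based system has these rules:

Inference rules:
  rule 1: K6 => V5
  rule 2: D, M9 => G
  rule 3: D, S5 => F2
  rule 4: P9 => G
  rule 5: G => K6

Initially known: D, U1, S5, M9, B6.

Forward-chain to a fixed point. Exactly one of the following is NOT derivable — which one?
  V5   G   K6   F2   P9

Round 1 fires rule 2, rule 3, giving G, F2.
Round 2 fires rule 5, giving K6.
Round 3 fires rule 1, giving V5.
Derived: V5 (round 3), K6 (round 2), F2 (round 1), G (round 1). P9 never appears in any round.

P9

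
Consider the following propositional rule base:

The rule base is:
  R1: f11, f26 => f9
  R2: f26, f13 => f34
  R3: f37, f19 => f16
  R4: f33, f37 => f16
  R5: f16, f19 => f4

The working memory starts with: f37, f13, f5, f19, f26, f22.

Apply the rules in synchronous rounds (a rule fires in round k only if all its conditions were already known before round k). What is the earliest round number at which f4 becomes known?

Round 1 — R2, R3, derive f34, f16.
Round 2 — R5, derive f4.
f4 first appears in round 2.

2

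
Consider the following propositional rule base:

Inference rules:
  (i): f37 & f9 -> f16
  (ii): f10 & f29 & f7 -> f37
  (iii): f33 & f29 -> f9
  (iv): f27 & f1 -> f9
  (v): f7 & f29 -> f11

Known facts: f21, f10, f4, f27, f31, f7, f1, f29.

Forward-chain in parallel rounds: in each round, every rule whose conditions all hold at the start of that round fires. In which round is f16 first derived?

2

Round 1: (ii) [f10 & f29 & f7 -> f37]; (iv) [f27 & f1 -> f9]; (v) [f7 & f29 -> f11]. Adds f37, f9, f11.
Round 2: (i) [f37 & f9 -> f16]. Adds f16.
f16 first appears in round 2.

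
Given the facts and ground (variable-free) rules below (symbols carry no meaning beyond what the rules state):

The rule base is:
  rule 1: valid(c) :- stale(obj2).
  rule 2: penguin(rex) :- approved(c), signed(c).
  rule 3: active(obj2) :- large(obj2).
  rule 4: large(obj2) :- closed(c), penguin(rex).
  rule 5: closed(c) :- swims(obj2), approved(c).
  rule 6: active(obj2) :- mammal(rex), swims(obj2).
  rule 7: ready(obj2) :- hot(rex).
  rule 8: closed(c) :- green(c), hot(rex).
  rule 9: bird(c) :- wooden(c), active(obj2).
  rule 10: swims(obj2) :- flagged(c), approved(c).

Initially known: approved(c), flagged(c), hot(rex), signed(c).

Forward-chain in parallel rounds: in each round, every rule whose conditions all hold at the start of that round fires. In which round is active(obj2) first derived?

Round 1: rule 2 [penguin(rex) :- approved(c), signed(c).]; rule 7 [ready(obj2) :- hot(rex).]; rule 10 [swims(obj2) :- flagged(c), approved(c).]. Adds penguin(rex), ready(obj2), swims(obj2).
Round 2: rule 5 [closed(c) :- swims(obj2), approved(c).]. Adds closed(c).
Round 3: rule 4 [large(obj2) :- closed(c), penguin(rex).]. Adds large(obj2).
Round 4: rule 3 [active(obj2) :- large(obj2).]. Adds active(obj2).
active(obj2) first appears in round 4.

4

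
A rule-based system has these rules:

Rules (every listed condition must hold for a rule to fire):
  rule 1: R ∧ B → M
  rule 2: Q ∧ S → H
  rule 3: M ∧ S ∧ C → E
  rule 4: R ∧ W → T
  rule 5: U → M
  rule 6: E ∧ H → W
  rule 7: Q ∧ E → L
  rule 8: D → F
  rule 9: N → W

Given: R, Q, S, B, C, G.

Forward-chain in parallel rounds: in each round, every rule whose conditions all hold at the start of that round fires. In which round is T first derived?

4

Round 1 fires rule 1, rule 2, giving M, H.
Round 2 fires rule 3, giving E.
Round 3 fires rule 6, rule 7, giving W, L.
Round 4 fires rule 4, giving T.
T first appears in round 4.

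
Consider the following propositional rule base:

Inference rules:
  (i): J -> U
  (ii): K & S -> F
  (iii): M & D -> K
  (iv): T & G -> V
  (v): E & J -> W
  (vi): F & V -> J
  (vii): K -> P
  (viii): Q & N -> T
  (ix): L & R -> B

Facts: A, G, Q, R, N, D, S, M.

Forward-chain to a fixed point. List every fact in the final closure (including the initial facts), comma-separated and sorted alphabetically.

[1] (iii) [M & D -> K]; (viii) [Q & N -> T]. ⇒ new: K, T.
[2] (ii) [K & S -> F]; (iv) [T & G -> V]; (vii) [K -> P]. ⇒ new: F, V, P.
[3] (vi) [F & V -> J]. ⇒ new: J.
[4] (i) [J -> U]. ⇒ new: U.

A, D, F, G, J, K, M, N, P, Q, R, S, T, U, V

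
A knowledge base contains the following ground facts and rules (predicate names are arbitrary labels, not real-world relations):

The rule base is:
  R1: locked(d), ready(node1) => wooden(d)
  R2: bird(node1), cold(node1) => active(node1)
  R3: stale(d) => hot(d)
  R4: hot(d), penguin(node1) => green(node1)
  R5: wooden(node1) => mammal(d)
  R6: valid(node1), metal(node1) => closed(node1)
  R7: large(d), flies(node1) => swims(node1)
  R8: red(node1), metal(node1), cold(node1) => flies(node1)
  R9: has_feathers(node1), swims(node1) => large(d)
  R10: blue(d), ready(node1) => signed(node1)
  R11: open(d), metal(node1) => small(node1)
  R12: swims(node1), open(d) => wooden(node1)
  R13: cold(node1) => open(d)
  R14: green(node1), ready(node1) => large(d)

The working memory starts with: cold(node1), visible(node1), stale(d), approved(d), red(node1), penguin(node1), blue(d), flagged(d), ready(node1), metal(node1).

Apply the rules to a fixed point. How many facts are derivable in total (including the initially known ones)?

Round 1: R3 [stale(d) => hot(d)]; R8 [red(node1), metal(node1), cold(node1) => flies(node1)]; R10 [blue(d), ready(node1) => signed(node1)]; R13 [cold(node1) => open(d)]. Adds hot(d), flies(node1), signed(node1), open(d).
Round 2: R4 [hot(d), penguin(node1) => green(node1)]; R11 [open(d), metal(node1) => small(node1)]. Adds green(node1), small(node1).
Round 3: R14 [green(node1), ready(node1) => large(d)]. Adds large(d).
Round 4: R7 [large(d), flies(node1) => swims(node1)]. Adds swims(node1).
Round 5: R12 [swims(node1), open(d) => wooden(node1)]. Adds wooden(node1).
Round 6: R5 [wooden(node1) => mammal(d)]. Adds mammal(d).
Closure: {approved(d), blue(d), cold(node1), flagged(d), flies(node1), green(node1), hot(d), large(d), mammal(d), metal(node1), open(d), penguin(node1), ready(node1), red(node1), signed(node1), small(node1), stale(d), swims(node1), visible(node1), wooden(node1)} — 20 facts.

20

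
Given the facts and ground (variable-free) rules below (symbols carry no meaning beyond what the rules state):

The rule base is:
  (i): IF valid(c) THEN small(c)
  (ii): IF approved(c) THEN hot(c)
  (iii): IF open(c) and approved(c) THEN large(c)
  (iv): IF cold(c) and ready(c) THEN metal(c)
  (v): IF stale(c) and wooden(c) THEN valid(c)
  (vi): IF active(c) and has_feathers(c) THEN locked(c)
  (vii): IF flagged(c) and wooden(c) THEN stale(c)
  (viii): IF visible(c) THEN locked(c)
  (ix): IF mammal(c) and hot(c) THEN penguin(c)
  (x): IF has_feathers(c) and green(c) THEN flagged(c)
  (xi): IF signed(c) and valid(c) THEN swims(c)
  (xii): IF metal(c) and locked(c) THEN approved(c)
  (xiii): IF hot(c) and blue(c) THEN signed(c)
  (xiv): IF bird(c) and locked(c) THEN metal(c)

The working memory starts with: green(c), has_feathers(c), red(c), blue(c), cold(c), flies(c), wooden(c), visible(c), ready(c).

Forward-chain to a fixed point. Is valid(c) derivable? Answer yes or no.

[1] (iv) [IF cold(c) and ready(c) THEN metal(c)]; (viii) [IF visible(c) THEN locked(c)]; (x) [IF has_feathers(c) and green(c) THEN flagged(c)]. ⇒ new: metal(c), locked(c), flagged(c).
[2] (vii) [IF flagged(c) and wooden(c) THEN stale(c)]; (xii) [IF metal(c) and locked(c) THEN approved(c)]. ⇒ new: stale(c), approved(c).
[3] (ii) [IF approved(c) THEN hot(c)]; (v) [IF stale(c) and wooden(c) THEN valid(c)]. ⇒ new: hot(c), valid(c).
[4] (i) [IF valid(c) THEN small(c)]; (xiii) [IF hot(c) and blue(c) THEN signed(c)]. ⇒ new: small(c), signed(c).
[5] (xi) [IF signed(c) and valid(c) THEN swims(c)]. ⇒ new: swims(c).
valid(c) appears in round 3, so it is derivable.

yes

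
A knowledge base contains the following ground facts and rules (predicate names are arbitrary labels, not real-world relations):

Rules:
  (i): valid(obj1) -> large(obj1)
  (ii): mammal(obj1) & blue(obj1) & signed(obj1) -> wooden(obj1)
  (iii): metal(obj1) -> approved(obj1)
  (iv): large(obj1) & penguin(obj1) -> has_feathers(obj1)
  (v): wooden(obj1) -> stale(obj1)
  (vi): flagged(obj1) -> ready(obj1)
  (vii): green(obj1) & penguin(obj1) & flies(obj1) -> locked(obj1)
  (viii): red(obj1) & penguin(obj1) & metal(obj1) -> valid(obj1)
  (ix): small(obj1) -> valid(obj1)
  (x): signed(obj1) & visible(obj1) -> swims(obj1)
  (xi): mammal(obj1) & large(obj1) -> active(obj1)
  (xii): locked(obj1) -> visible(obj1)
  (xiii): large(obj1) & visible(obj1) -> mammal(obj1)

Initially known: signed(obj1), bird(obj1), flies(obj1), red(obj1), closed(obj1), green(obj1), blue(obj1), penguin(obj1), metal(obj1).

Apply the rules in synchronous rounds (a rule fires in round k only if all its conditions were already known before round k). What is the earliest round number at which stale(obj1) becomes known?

5

Round 1 — (iii), (vii), (viii), derive approved(obj1), locked(obj1), valid(obj1).
Round 2 — (i), (xii), derive large(obj1), visible(obj1).
Round 3 — (iv), (x), (xiii), derive has_feathers(obj1), swims(obj1), mammal(obj1).
Round 4 — (ii), (xi), derive wooden(obj1), active(obj1).
Round 5 — (v), derive stale(obj1).
stale(obj1) first appears in round 5.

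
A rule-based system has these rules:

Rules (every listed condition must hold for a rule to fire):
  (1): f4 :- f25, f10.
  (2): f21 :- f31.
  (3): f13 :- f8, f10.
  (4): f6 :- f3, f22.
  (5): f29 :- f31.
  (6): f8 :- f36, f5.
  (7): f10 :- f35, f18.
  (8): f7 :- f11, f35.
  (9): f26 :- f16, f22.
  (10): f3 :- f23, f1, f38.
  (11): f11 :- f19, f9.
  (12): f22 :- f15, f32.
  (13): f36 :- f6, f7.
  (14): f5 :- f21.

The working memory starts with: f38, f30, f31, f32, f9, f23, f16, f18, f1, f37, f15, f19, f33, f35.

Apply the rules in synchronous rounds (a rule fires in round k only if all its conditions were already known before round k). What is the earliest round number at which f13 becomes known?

5

Round 1: (2) [f21 :- f31.]; (5) [f29 :- f31.]; (7) [f10 :- f35, f18.]; (10) [f3 :- f23, f1, f38.]; (11) [f11 :- f19, f9.]; (12) [f22 :- f15, f32.]. Adds f21, f29, f10, f3, f11, f22.
Round 2: (4) [f6 :- f3, f22.]; (8) [f7 :- f11, f35.]; (9) [f26 :- f16, f22.]; (14) [f5 :- f21.]. Adds f6, f7, f26, f5.
Round 3: (13) [f36 :- f6, f7.]. Adds f36.
Round 4: (6) [f8 :- f36, f5.]. Adds f8.
Round 5: (3) [f13 :- f8, f10.]. Adds f13.
f13 first appears in round 5.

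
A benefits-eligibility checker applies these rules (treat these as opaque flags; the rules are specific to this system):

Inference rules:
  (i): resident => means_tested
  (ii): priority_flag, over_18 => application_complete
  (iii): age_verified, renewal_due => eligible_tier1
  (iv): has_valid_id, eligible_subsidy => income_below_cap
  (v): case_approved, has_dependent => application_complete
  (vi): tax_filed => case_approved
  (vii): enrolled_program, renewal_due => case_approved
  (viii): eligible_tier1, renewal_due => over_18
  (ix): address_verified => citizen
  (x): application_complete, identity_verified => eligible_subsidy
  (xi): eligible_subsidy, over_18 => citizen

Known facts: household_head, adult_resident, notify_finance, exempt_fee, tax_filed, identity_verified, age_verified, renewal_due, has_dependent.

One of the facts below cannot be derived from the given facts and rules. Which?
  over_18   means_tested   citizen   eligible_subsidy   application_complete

means_tested

[1] (iii) [age_verified, renewal_due => eligible_tier1]; (vi) [tax_filed => case_approved]. ⇒ new: eligible_tier1, case_approved.
[2] (v) [case_approved, has_dependent => application_complete]; (viii) [eligible_tier1, renewal_due => over_18]. ⇒ new: application_complete, over_18.
[3] (x) [application_complete, identity_verified => eligible_subsidy]. ⇒ new: eligible_subsidy.
[4] (xi) [eligible_subsidy, over_18 => citizen]. ⇒ new: citizen.
Derived: application_complete (round 2), eligible_subsidy (round 3), over_18 (round 2), citizen (round 4). means_tested never appears in any round.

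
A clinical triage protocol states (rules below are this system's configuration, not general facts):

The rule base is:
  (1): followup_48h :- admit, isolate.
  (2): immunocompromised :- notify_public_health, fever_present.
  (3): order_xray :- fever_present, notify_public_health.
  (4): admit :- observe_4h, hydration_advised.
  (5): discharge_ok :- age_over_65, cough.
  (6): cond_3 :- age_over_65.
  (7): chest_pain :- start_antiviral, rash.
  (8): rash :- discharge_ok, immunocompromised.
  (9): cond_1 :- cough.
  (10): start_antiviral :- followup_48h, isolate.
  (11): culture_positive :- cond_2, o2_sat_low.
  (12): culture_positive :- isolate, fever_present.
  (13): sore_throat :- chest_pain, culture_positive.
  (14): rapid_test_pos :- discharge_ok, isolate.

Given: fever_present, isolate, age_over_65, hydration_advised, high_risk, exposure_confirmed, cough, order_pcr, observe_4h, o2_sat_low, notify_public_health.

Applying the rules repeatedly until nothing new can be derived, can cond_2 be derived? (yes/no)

Round 1 fires (2), (3), (4), (5), (6), (9), (12), giving immunocompromised, order_xray, admit, discharge_ok, cond_3, cond_1, culture_positive.
Round 2 fires (1), (8), (14), giving followup_48h, rash, rapid_test_pos.
Round 3 fires (10), giving start_antiviral.
Round 4 fires (7), giving chest_pain.
Round 5 fires (13), giving sore_throat.
Fixed point reached. No rule has cond_2 as a consequent, and it is not given.

no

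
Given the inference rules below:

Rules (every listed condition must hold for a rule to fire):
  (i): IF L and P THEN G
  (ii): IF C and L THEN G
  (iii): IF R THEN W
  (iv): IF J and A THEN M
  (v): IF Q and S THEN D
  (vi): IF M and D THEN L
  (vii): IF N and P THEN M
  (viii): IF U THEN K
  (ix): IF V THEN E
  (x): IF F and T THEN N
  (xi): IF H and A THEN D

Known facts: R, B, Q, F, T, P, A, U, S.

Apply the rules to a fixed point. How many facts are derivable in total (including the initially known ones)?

16

Round 1: (iii) [IF R THEN W]; (v) [IF Q and S THEN D]; (viii) [IF U THEN K]; (x) [IF F and T THEN N]. New: W, D, K, N.
Round 2: (vii) [IF N and P THEN M]. New: M.
Round 3: (vi) [IF M and D THEN L]. New: L.
Round 4: (i) [IF L and P THEN G]. New: G.
Closure: {A, B, D, F, G, K, L, M, N, P, Q, R, S, T, U, W} — 16 facts.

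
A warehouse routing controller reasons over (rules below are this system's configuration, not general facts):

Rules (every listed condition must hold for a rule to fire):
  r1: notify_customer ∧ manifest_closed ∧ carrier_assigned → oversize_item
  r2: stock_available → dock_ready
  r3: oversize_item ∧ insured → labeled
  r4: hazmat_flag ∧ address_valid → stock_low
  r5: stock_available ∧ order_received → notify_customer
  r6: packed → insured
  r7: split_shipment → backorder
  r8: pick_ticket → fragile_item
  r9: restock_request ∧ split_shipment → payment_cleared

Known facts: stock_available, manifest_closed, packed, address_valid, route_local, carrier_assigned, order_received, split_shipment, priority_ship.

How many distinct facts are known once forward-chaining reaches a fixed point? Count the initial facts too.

15

[1] r2 [stock_available → dock_ready]; r5 [stock_available ∧ order_received → notify_customer]; r6 [packed → insured]; r7 [split_shipment → backorder]. ⇒ new: dock_ready, notify_customer, insured, backorder.
[2] r1 [notify_customer ∧ manifest_closed ∧ carrier_assigned → oversize_item]. ⇒ new: oversize_item.
[3] r3 [oversize_item ∧ insured → labeled]. ⇒ new: labeled.
Closure: {address_valid, backorder, carrier_assigned, dock_ready, insured, labeled, manifest_closed, notify_customer, order_received, oversize_item, packed, priority_ship, route_local, split_shipment, stock_available} — 15 facts.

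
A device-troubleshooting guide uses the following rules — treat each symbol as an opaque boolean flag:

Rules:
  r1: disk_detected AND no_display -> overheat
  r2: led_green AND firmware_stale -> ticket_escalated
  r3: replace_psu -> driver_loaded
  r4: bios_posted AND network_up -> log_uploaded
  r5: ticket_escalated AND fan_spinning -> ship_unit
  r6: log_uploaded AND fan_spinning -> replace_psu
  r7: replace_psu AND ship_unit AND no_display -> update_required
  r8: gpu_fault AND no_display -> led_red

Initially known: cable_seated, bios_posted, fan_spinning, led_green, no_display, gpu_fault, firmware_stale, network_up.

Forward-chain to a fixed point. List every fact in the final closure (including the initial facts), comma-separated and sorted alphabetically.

bios_posted, cable_seated, driver_loaded, fan_spinning, firmware_stale, gpu_fault, led_green, led_red, log_uploaded, network_up, no_display, replace_psu, ship_unit, ticket_escalated, update_required

Round 1 — r2, r4, r8, derive ticket_escalated, log_uploaded, led_red.
Round 2 — r5, r6, derive ship_unit, replace_psu.
Round 3 — r3, r7, derive driver_loaded, update_required.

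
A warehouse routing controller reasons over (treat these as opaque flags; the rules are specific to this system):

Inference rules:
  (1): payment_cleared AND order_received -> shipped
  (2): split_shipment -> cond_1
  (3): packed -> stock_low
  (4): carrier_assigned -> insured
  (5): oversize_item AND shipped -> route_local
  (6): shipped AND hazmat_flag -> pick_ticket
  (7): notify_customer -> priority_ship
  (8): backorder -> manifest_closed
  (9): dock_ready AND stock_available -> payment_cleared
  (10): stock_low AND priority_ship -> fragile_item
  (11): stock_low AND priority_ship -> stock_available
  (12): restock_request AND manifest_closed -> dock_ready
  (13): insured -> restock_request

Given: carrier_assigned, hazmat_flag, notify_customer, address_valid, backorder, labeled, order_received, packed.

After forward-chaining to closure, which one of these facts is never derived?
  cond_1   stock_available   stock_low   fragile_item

cond_1

Round 1: (3) [packed -> stock_low]; (4) [carrier_assigned -> insured]; (7) [notify_customer -> priority_ship]; (8) [backorder -> manifest_closed]. Adds stock_low, insured, priority_ship, manifest_closed.
Round 2: (10) [stock_low AND priority_ship -> fragile_item]; (11) [stock_low AND priority_ship -> stock_available]; (13) [insured -> restock_request]. Adds fragile_item, stock_available, restock_request.
Round 3: (12) [restock_request AND manifest_closed -> dock_ready]. Adds dock_ready.
Round 4: (9) [dock_ready AND stock_available -> payment_cleared]. Adds payment_cleared.
Round 5: (1) [payment_cleared AND order_received -> shipped]. Adds shipped.
Round 6: (6) [shipped AND hazmat_flag -> pick_ticket]. Adds pick_ticket.
Derived: fragile_item (round 2), stock_low (round 1), stock_available (round 2). cond_1 never appears in any round.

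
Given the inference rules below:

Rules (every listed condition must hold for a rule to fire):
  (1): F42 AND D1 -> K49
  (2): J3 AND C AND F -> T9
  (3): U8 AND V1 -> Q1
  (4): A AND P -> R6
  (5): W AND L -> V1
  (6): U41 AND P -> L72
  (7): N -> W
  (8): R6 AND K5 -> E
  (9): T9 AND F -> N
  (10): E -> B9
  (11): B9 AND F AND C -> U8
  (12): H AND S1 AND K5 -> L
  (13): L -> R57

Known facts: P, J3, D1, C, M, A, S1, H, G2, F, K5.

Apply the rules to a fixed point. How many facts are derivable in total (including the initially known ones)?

22

Round 1: (2) [J3 AND C AND F -> T9]; (4) [A AND P -> R6]; (12) [H AND S1 AND K5 -> L]. New: T9, R6, L.
Round 2: (8) [R6 AND K5 -> E]; (9) [T9 AND F -> N]; (13) [L -> R57]. New: E, N, R57.
Round 3: (7) [N -> W]; (10) [E -> B9]. New: W, B9.
Round 4: (5) [W AND L -> V1]; (11) [B9 AND F AND C -> U8]. New: V1, U8.
Round 5: (3) [U8 AND V1 -> Q1]. New: Q1.
Closure: {A, B9, C, D1, E, F, G2, H, J3, K5, L, M, N, P, Q1, R57, R6, S1, T9, U8, V1, W} — 22 facts.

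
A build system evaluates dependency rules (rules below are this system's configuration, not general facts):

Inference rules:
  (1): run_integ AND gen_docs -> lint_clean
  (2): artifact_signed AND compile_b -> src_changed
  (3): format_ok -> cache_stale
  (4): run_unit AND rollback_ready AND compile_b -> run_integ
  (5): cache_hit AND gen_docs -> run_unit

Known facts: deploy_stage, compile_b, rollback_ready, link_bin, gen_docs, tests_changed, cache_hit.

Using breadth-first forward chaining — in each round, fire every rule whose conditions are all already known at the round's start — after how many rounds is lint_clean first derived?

3

[1] (5) [cache_hit AND gen_docs -> run_unit]. ⇒ new: run_unit.
[2] (4) [run_unit AND rollback_ready AND compile_b -> run_integ]. ⇒ new: run_integ.
[3] (1) [run_integ AND gen_docs -> lint_clean]. ⇒ new: lint_clean.
lint_clean first appears in round 3.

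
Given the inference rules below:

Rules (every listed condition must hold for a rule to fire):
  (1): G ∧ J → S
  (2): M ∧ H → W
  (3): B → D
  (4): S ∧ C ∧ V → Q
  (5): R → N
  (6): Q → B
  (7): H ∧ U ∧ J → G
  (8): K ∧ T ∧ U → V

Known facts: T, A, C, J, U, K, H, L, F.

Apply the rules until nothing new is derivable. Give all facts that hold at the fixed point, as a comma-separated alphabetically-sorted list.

Round 1: (7) [H ∧ U ∧ J → G]; (8) [K ∧ T ∧ U → V]. Adds G, V.
Round 2: (1) [G ∧ J → S]. Adds S.
Round 3: (4) [S ∧ C ∧ V → Q]. Adds Q.
Round 4: (6) [Q → B]. Adds B.
Round 5: (3) [B → D]. Adds D.

A, B, C, D, F, G, H, J, K, L, Q, S, T, U, V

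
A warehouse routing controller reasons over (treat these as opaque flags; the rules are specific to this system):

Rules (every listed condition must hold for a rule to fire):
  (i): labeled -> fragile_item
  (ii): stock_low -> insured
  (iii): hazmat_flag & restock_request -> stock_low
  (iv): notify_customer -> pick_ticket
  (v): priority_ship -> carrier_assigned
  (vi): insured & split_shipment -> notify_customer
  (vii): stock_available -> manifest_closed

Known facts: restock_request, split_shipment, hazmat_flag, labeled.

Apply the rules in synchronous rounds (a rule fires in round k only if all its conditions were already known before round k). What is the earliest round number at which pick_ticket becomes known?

Round 1: (i) [labeled -> fragile_item]; (iii) [hazmat_flag & restock_request -> stock_low]. Adds fragile_item, stock_low.
Round 2: (ii) [stock_low -> insured]. Adds insured.
Round 3: (vi) [insured & split_shipment -> notify_customer]. Adds notify_customer.
Round 4: (iv) [notify_customer -> pick_ticket]. Adds pick_ticket.
pick_ticket first appears in round 4.

4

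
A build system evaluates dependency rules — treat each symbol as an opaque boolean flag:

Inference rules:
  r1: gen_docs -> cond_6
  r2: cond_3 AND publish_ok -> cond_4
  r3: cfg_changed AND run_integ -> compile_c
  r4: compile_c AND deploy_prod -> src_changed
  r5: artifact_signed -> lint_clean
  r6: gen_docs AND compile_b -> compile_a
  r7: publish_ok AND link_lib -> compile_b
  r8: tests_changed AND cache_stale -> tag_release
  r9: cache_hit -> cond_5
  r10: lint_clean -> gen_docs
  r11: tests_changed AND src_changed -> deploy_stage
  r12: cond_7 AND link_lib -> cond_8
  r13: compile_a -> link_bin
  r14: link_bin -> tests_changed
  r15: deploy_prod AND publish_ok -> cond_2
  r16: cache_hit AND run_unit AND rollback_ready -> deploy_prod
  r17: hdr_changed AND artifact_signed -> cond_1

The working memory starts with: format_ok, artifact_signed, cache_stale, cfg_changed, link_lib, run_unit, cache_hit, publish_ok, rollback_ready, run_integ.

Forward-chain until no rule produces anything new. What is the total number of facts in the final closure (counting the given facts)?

Round 1: r3 [cfg_changed AND run_integ -> compile_c]; r5 [artifact_signed -> lint_clean]; r7 [publish_ok AND link_lib -> compile_b]; r9 [cache_hit -> cond_5]; r16 [cache_hit AND run_unit AND rollback_ready -> deploy_prod]. New: compile_c, lint_clean, compile_b, cond_5, deploy_prod.
Round 2: r4 [compile_c AND deploy_prod -> src_changed]; r10 [lint_clean -> gen_docs]; r15 [deploy_prod AND publish_ok -> cond_2]. New: src_changed, gen_docs, cond_2.
Round 3: r1 [gen_docs -> cond_6]; r6 [gen_docs AND compile_b -> compile_a]. New: cond_6, compile_a.
Round 4: r13 [compile_a -> link_bin]. New: link_bin.
Round 5: r14 [link_bin -> tests_changed]. New: tests_changed.
Round 6: r8 [tests_changed AND cache_stale -> tag_release]; r11 [tests_changed AND src_changed -> deploy_stage]. New: tag_release, deploy_stage.
Closure: {artifact_signed, cache_hit, cache_stale, cfg_changed, compile_a, compile_b, compile_c, cond_2, cond_5, cond_6, deploy_prod, deploy_stage, format_ok, gen_docs, link_bin, link_lib, lint_clean, publish_ok, rollback_ready, run_integ, run_unit, src_changed, tag_release, tests_changed} — 24 facts.

24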